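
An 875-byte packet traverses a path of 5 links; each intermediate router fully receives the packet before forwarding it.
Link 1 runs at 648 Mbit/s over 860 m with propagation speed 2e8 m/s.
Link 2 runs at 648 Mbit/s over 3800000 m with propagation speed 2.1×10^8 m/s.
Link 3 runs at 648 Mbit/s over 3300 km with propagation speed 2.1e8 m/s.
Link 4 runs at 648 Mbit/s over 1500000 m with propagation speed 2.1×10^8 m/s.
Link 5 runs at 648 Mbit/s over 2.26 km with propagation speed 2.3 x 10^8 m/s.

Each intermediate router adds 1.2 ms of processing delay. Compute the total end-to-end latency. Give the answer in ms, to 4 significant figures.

L = 875 × 8 = 7000 bits.
Transmission delay per hop = L/R = 7000/648000000 = 0.0108025 ms; 5 hops → 0.0540123 ms.
Propagation delays (d/s per hop): 0.0043, 18.0952, 15.7143, 7.14286, 0.00982609 ms; sum = 40.9665 ms.
Processing at 4 router(s): 4 × 1.2 ms = 4.8 ms.
End-to-end = 45.82 ms.

45.82 ms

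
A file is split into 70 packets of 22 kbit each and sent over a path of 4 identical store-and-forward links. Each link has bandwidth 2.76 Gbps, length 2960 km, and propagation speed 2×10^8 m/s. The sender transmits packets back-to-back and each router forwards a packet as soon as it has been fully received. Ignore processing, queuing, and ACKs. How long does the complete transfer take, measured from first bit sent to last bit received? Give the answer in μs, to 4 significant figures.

Per-hop transmission t_tx = L/R = 22000/2760000000 = 7.97101 μs.
Per-hop propagation t_prop = 2960000/200000000 = 14800 μs.
Pipeline fill: first packet needs 4·t_tx to clear all hops; remaining 69 packets each add one t_tx.
Total = (4+70-1)·t_tx + 4·t_prop = 73·7.97101 + 4·14800 = 59780 μs.

59780 μs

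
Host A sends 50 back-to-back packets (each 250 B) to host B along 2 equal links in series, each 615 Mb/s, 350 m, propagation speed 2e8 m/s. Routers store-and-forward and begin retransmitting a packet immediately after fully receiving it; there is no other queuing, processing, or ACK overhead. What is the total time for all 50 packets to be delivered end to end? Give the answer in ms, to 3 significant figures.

Per-hop transmission t_tx = L/R = 2000/615000000 = 0.00325203 ms.
Per-hop propagation t_prop = 350/200000000 = 0.00175 ms.
Pipeline fill: first packet needs 2·t_tx to clear all hops; remaining 49 packets each add one t_tx.
Total = (2+50-1)·t_tx + 2·t_prop = 51·0.00325203 + 2·0.00175 = 0.169 ms.

0.169 ms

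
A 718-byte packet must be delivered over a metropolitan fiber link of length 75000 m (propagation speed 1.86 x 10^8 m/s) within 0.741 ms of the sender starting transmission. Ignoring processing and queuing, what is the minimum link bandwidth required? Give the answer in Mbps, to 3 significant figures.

L = 5744 bits.
Propagation delay = 75000 / 186000000 = 0.403226 ms.
Transmission budget = 0.741 − 0.403226 = 0.337774 ms.
R ≥ L / t_tx = 5744 bits / 0.000337774 s = 17.0 Mbps.

17.0 Mbps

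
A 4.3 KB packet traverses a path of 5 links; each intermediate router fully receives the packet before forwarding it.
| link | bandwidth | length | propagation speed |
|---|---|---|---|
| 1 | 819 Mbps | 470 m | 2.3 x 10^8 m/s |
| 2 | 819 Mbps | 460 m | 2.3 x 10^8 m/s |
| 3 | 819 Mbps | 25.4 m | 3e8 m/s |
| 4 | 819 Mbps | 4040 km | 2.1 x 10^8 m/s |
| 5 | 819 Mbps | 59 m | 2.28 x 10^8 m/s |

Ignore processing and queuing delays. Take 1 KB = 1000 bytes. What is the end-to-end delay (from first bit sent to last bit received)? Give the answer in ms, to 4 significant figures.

19.45 ms

L = 34400 bits.
Transmission delay per hop = L/R = 34400/819000000 = 0.0420024 ms; 5 hops → 0.210012 ms.
Propagation delays (d/s per hop): 0.00204348, 0.002, 8.46667e-05, 19.2381, 0.000258772 ms; sum = 19.2425 ms.
End-to-end = 19.45 ms.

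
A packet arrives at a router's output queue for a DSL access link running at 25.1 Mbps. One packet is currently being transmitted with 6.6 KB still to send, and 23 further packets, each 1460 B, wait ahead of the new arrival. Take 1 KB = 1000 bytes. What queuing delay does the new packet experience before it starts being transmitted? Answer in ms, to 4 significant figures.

Each queued packet: L/R = 11680/25100000 = 0.465339 ms.
23 queued → 10.7028 ms.
Plus remaining 52800 bits of current packet: 2.10359 ms.
Queuing delay = 12.81 ms.

12.81 ms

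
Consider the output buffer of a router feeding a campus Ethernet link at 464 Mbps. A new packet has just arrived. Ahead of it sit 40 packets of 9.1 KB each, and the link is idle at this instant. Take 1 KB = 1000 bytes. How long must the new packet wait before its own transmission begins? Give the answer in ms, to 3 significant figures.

6.28 ms

Each queued packet: L/R = 72800/464000000 = 0.156897 ms.
40 queued → 6.27586 ms.
Queuing delay = 6.28 ms.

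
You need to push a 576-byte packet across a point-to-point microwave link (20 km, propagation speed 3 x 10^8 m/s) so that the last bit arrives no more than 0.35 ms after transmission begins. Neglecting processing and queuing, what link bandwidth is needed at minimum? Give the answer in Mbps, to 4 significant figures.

L = 4608 bits.
Propagation delay = 20000 / 300000000 = 0.0666667 ms.
Transmission budget = 0.35 − 0.0666667 = 0.283333 ms.
R ≥ L / t_tx = 4608 bits / 0.000283333 s = 16.26 Mbps.

16.26 Mbps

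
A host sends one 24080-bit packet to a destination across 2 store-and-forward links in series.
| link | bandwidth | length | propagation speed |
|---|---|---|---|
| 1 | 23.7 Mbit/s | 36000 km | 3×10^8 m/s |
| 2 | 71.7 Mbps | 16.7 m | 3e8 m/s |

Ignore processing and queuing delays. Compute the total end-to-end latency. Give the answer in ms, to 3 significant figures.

Transmission delays (L/R per hop): 1.01603, 0.335844 ms; sum = 1.35188 ms.
Propagation delays (d/s per hop): 120, 5.56667e-05 ms; sum = 120 ms.
End-to-end = 121 ms.

121 ms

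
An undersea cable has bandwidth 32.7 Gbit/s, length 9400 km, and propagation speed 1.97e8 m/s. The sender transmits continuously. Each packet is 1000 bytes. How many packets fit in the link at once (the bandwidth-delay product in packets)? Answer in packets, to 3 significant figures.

Propagation delay = 9400000 / 197000000 = 0.0477157 s.
BDP = R × t_prop = 3.27e+10 × 0.0477157 = 1560300000 bits.
In packets of 8000 bits: 195000 packets.

195000 packets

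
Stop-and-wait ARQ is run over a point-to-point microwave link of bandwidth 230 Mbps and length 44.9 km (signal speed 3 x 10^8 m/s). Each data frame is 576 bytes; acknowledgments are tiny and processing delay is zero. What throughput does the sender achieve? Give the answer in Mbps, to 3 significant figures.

t_tx = L/R = 4608/230000000 = 2.00348e-05 s.
t_prop = 44900/300000000 = 0.000149667 s; RTT = 0.000299333 s.
Cycle = t_tx + RTT = 0.000319368 s.
Throughput = L / cycle = 4608 / 0.000319368 = 14.4 Mbps.

14.4 Mbps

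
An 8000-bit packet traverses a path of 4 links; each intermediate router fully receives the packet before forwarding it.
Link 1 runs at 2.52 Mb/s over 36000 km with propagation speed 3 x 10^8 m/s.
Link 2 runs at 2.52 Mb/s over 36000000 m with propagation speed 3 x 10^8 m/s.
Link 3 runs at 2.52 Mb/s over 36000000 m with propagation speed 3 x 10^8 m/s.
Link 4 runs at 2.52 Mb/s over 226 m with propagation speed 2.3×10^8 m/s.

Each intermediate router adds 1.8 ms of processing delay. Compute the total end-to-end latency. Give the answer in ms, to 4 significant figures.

378.1 ms

Transmission delay per hop = L/R = 8000/2520000 = 3.1746 ms; 4 hops → 12.6984 ms.
Propagation delays (d/s per hop): 120, 120, 120, 0.000982609 ms; sum = 360.001 ms.
Processing at 3 router(s): 3 × 1.8 ms = 5.4 ms.
End-to-end = 378.1 ms.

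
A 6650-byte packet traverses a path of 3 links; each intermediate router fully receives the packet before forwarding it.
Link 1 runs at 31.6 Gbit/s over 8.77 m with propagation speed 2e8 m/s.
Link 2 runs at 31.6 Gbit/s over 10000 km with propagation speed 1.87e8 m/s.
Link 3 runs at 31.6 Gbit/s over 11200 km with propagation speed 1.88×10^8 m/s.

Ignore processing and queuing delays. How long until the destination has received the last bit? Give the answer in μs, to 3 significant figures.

L = 6650 × 8 = 53200 bits.
Transmission delay per hop = L/R = 53200/31600000000 = 1.68354 μs; 3 hops → 5.05063 μs.
Propagation delays (d/s per hop): 0.04385, 53475.9, 59574.5 μs; sum = 113050 μs.
End-to-end = 113000 μs.

113000 μs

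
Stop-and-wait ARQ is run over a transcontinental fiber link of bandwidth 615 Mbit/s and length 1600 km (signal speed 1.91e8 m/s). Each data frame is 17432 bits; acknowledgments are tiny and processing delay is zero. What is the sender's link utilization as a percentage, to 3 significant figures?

0.169 %

t_tx = L/R = 17432/615000000 = 2.83447e-05 s.
t_prop = 1600000/191000000 = 0.00837696 s; RTT = 0.0167539 s.
Cycle = t_tx + RTT = 0.0167823 s.
Utilization = t_tx / cycle = 2.83447e-05/0.0167823 = 0.169 %.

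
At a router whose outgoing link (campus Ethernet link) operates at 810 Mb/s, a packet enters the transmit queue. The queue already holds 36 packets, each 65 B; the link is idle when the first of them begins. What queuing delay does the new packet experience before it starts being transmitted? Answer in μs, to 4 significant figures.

23.11 μs

Each queued packet: L/R = 520/810000000 = 0.641975 μs.
36 queued → 23.1111 μs.
Queuing delay = 23.11 μs.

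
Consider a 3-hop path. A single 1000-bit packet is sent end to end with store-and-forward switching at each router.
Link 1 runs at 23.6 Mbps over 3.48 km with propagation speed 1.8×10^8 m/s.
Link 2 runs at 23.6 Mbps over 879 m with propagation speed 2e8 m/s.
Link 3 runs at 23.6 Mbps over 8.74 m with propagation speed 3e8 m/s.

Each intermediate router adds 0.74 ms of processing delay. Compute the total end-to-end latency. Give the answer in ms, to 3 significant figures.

Transmission delay per hop = L/R = 1000/23600000 = 0.0423729 ms; 3 hops → 0.127119 ms.
Propagation delays (d/s per hop): 0.0193333, 0.004395, 2.91333e-05 ms; sum = 0.0237575 ms.
Processing at 2 router(s): 2 × 0.74 ms = 1.48 ms.
End-to-end = 1.63 ms.

1.63 ms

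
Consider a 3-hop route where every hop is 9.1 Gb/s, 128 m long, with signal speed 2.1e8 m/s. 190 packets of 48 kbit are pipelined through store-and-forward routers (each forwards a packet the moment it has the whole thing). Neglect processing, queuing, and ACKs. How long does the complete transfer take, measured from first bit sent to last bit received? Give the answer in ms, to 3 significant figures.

1.01 ms

Per-hop transmission t_tx = L/R = 48000/9100000000 = 0.00527473 ms.
Per-hop propagation t_prop = 128/210000000 = 0.000609524 ms.
Pipeline fill: first packet needs 3·t_tx to clear all hops; remaining 189 packets each add one t_tx.
Total = (3+190-1)·t_tx + 3·t_prop = 192·0.00527473 + 3·0.000609524 = 1.01 ms.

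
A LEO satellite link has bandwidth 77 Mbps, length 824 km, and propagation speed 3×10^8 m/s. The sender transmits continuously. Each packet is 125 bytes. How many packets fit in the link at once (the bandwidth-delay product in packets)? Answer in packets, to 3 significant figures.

Propagation delay = 824000 / 300000000 = 0.00274667 s.
BDP = R × t_prop = 77000000 × 0.00274667 = 211493 bits.
In packets of 1000 bits: 211 packets.

211 packets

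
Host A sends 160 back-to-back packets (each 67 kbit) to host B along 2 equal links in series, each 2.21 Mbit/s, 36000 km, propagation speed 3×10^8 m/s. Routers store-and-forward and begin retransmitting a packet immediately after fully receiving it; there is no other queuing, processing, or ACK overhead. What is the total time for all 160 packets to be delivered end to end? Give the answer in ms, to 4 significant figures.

Per-hop transmission t_tx = L/R = 67000/2210000 = 30.3167 ms.
Per-hop propagation t_prop = 36000000/300000000 = 120 ms.
Pipeline fill: first packet needs 2·t_tx to clear all hops; remaining 159 packets each add one t_tx.
Total = (2+160-1)·t_tx + 2·t_prop = 161·30.3167 + 2·120 = 5121 ms.

5121 ms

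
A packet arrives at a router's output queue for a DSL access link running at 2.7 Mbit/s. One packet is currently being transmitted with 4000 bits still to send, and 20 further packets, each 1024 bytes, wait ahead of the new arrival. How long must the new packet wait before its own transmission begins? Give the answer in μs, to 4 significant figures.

Each queued packet: L/R = 8192/2700000 = 3034.07 μs.
20 queued → 60681.5 μs.
Plus remaining 4000 bits of current packet: 1481.48 μs.
Queuing delay = 62160 μs.

62160 μs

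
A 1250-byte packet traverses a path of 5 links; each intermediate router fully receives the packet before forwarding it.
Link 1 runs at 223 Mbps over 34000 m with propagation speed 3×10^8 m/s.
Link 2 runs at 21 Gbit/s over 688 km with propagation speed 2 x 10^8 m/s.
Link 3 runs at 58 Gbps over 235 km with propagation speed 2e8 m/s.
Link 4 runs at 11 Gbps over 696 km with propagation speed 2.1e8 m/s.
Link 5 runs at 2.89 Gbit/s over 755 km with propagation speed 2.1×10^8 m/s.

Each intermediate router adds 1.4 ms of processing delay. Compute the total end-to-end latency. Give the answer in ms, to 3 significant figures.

L = 1250 × 8 = 10000 bits.
Transmission delays (L/R per hop): 0.044843, 0.00047619, 0.000172414, 0.000909091, 0.00346021 ms; sum = 0.049861 ms.
Propagation delays (d/s per hop): 0.113333, 3.44, 1.175, 3.31429, 3.59524 ms; sum = 11.6379 ms.
Processing at 4 router(s): 4 × 1.4 ms = 5.6 ms.
End-to-end = 17.3 ms.

17.3 ms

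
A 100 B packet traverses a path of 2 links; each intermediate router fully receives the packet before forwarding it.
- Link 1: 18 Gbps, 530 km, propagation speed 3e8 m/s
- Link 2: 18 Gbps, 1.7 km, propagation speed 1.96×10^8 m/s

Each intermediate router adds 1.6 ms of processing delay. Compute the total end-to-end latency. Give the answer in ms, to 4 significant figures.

L = 100 × 8 = 800 bits.
Transmission delay per hop = L/R = 800/18000000000 = 4.44444e-05 ms; 2 hops → 8.88889e-05 ms.
Propagation delays (d/s per hop): 1.76667, 0.00867347 ms; sum = 1.77534 ms.
Processing at 1 router(s): 1 × 1.6 ms = 1.6 ms.
End-to-end = 3.375 ms.

3.375 ms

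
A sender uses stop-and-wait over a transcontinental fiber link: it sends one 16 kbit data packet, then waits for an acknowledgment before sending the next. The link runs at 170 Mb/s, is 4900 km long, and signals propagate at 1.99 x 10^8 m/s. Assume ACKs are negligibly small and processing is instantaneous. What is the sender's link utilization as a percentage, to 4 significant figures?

t_tx = L/R = 16000/170000000 = 9.41176e-05 s.
t_prop = 4900000/199000000 = 0.0246231 s; RTT = 0.0492462 s.
Cycle = t_tx + RTT = 0.0493403 s.
Utilization = t_tx / cycle = 9.41176e-05/0.0493403 = 0.1908 %.

0.1908 %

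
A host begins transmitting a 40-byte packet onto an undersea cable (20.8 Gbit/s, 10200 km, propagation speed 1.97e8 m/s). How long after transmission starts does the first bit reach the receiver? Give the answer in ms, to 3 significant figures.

51.8 ms

First bit experiences only propagation delay: d/s = 10200000/197000000 = 51.8 ms.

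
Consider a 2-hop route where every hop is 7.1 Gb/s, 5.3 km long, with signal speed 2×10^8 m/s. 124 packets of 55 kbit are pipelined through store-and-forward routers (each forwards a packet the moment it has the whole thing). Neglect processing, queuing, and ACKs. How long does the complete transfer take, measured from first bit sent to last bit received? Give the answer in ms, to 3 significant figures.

Per-hop transmission t_tx = L/R = 55000/7100000000 = 0.00774648 ms.
Per-hop propagation t_prop = 5300/200000000 = 0.0265 ms.
Pipeline fill: first packet needs 2·t_tx to clear all hops; remaining 123 packets each add one t_tx.
Total = (2+124-1)·t_tx + 2·t_prop = 125·0.00774648 + 2·0.0265 = 1.02 ms.

1.02 ms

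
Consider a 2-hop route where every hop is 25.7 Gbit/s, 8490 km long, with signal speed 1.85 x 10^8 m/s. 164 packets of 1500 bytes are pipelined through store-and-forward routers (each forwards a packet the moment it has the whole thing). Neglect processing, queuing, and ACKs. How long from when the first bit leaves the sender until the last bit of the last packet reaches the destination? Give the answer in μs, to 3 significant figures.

91900 μs

Per-hop transmission t_tx = L/R = 12000/25700000000 = 0.466926 μs.
Per-hop propagation t_prop = 8490000/185000000 = 45891.9 μs.
Pipeline fill: first packet needs 2·t_tx to clear all hops; remaining 163 packets each add one t_tx.
Total = (2+164-1)·t_tx + 2·t_prop = 165·0.466926 + 2·45891.9 = 91900 μs.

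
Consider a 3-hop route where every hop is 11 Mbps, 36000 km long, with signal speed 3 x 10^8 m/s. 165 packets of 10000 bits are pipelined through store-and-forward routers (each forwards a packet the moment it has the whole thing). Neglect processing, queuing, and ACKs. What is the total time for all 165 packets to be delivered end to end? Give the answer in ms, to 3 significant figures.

512 ms

Per-hop transmission t_tx = L/R = 10000/11000000 = 0.909091 ms.
Per-hop propagation t_prop = 36000000/300000000 = 120 ms.
Pipeline fill: first packet needs 3·t_tx to clear all hops; remaining 164 packets each add one t_tx.
Total = (3+165-1)·t_tx + 3·t_prop = 167·0.909091 + 3·120 = 512 ms.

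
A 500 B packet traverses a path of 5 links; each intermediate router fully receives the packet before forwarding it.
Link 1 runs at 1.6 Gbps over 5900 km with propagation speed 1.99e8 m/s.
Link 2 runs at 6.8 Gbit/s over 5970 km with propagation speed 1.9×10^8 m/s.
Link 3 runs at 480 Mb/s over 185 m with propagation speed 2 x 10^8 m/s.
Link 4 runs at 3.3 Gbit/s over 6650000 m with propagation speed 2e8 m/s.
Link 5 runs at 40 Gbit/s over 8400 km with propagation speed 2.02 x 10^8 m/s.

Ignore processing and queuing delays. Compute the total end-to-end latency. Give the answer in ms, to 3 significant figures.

136 ms

L = 500 × 8 = 4000 bits.
Transmission delays (L/R per hop): 0.0025, 0.000588235, 0.00833333, 0.00121212, 0.0001 ms; sum = 0.0127337 ms.
Propagation delays (d/s per hop): 29.6482, 31.4211, 0.000925, 33.25, 41.5842 ms; sum = 135.904 ms.
End-to-end = 136 ms.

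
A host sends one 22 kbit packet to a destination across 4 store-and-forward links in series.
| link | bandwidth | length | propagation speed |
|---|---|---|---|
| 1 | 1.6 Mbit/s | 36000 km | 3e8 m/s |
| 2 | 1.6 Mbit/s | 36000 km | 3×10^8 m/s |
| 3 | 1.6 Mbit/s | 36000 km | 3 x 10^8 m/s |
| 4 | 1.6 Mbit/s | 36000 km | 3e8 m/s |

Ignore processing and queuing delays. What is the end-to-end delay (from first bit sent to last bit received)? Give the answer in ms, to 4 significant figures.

L = 22000 bits.
Transmission delay per hop = L/R = 22000/1600000 = 13.75 ms; 4 hops → 55 ms.
Propagation delays (d/s per hop): 120, 120, 120, 120 ms; sum = 480 ms.
End-to-end = 535.0 ms.

535.0 ms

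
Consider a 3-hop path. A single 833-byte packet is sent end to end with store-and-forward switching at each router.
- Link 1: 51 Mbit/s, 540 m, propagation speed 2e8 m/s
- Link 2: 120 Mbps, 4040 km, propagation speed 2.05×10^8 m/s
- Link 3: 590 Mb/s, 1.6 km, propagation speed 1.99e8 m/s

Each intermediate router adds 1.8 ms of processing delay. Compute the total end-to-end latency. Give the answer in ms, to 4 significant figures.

23.52 ms

L = 833 × 8 = 6664 bits.
Transmission delays (L/R per hop): 0.130667, 0.0555333, 0.0112949 ms; sum = 0.197495 ms.
Propagation delays (d/s per hop): 0.0027, 19.7073, 0.0080402 ms; sum = 19.7181 ms.
Processing at 2 router(s): 2 × 1.8 ms = 3.6 ms.
End-to-end = 23.52 ms.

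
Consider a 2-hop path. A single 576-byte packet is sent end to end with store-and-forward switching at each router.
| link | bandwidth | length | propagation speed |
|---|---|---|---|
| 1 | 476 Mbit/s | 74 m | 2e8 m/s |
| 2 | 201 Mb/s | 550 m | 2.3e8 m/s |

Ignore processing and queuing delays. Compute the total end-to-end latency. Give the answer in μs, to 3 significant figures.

35.4 μs

L = 576 × 8 = 4608 bits.
Transmission delays (L/R per hop): 9.68067, 22.9254 μs; sum = 32.606 μs.
Propagation delays (d/s per hop): 0.37, 2.3913 μs; sum = 2.7613 μs.
End-to-end = 35.4 μs.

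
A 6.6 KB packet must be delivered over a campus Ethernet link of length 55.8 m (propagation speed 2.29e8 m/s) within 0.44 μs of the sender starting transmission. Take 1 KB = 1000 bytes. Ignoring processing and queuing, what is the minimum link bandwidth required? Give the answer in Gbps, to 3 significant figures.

269 Gbps

L = 52800 bits.
Propagation delay = 55.8 / 229000000 = 0.243668 μs.
Transmission budget = 0.44 − 0.243668 = 0.196332 μs.
R ≥ L / t_tx = 52800 bits / 1.96332e-07 s = 269 Gbps.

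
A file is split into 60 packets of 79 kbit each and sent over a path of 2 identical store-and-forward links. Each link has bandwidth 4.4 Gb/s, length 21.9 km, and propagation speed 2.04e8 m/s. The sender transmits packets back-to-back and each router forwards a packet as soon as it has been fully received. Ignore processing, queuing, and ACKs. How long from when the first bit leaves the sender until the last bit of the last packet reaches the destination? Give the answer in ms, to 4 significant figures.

1.310 ms

Per-hop transmission t_tx = L/R = 79000/4400000000 = 0.0179545 ms.
Per-hop propagation t_prop = 21900/204000000 = 0.107353 ms.
Pipeline fill: first packet needs 2·t_tx to clear all hops; remaining 59 packets each add one t_tx.
Total = (2+60-1)·t_tx + 2·t_prop = 61·0.0179545 + 2·0.107353 = 1.310 ms.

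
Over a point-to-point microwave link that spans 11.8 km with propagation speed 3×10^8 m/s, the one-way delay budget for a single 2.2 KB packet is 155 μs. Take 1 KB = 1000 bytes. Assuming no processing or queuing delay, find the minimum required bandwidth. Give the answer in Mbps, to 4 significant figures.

152.2 Mbps

L = 17600 bits.
Propagation delay = 11800 / 300000000 = 39.3333 μs.
Transmission budget = 155 − 39.3333 = 115.667 μs.
R ≥ L / t_tx = 17600 bits / 0.000115667 s = 152.2 Mbps.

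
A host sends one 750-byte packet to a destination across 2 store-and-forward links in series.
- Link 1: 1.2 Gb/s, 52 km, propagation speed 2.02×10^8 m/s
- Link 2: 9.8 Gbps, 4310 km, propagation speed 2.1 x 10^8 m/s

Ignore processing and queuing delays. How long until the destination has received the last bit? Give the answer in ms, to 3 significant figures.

20.8 ms

L = 750 × 8 = 6000 bits.
Transmission delays (L/R per hop): 0.005, 0.000612245 ms; sum = 0.00561224 ms.
Propagation delays (d/s per hop): 0.257426, 20.5238 ms; sum = 20.7812 ms.
End-to-end = 20.8 ms.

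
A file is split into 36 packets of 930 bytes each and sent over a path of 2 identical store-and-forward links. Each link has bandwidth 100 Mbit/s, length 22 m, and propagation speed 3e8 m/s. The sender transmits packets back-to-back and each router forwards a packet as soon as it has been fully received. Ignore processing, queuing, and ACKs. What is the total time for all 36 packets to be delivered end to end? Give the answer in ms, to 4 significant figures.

Per-hop transmission t_tx = L/R = 7440/100000000 = 0.0744 ms.
Per-hop propagation t_prop = 22/300000000 = 7.33333e-05 ms.
Pipeline fill: first packet needs 2·t_tx to clear all hops; remaining 35 packets each add one t_tx.
Total = (2+36-1)·t_tx + 2·t_prop = 37·0.0744 + 2·7.33333e-05 = 2.753 ms.

2.753 ms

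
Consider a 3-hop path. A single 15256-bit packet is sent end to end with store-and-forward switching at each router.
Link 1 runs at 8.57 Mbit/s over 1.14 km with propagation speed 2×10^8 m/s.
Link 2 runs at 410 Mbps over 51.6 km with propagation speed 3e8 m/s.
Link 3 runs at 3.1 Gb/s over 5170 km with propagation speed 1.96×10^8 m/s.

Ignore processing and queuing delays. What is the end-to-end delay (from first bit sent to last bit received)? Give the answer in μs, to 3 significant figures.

28400 μs

Transmission delays (L/R per hop): 1780.16, 37.2098, 4.92129 μs; sum = 1822.29 μs.
Propagation delays (d/s per hop): 5.7, 172, 26377.6 μs; sum = 26555.3 μs.
End-to-end = 28400 μs.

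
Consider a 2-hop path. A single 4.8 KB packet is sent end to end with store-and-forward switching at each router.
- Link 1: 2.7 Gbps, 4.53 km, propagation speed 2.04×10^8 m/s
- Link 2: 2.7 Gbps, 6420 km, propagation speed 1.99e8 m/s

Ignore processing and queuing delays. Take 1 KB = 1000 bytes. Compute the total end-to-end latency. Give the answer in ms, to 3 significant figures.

32.3 ms

L = 38400 bits.
Transmission delay per hop = L/R = 38400/2700000000 = 0.0142222 ms; 2 hops → 0.0284444 ms.
Propagation delays (d/s per hop): 0.0222059, 32.2613 ms; sum = 32.2835 ms.
End-to-end = 32.3 ms.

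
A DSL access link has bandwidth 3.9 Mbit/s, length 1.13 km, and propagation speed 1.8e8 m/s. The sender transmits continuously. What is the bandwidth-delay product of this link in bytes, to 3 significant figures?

Propagation delay = 1130 / 180000000 = 6.27778e-06 s.
BDP = R × t_prop = 3900000 × 6.27778e-06 = 24.4833 bits.
In bytes: 24.4833/8 = 3.06 bytes.

3.06 bytes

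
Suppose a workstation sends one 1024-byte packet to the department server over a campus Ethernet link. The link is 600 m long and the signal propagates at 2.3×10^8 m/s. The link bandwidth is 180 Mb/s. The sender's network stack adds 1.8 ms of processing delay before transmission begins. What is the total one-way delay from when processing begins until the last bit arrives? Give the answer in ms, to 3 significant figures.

1.85 ms

L = 1024 × 8 = 8192 bits.
Transmission delay = L/R = 8192 / 180000000 = 0.0455111 ms.
Propagation delay = d/s = 600 m / 2.3e+08 m/s = 0.0026087 ms.
Plus processing delay 1.8 ms = 1.8 ms.
Total = 1.85 ms.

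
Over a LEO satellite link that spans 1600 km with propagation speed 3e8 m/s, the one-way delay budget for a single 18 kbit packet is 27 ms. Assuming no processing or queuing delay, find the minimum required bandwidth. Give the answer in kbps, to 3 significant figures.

Propagation delay = 1600000 / 300000000 = 5.33333 ms.
Transmission budget = 27 − 5.33333 = 21.6667 ms.
R ≥ L / t_tx = 18000 bits / 0.0216667 s = 831 kbps.

831 kbps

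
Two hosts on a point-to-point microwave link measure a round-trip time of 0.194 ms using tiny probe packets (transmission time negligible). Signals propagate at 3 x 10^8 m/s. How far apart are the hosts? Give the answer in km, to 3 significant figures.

One-way propagation = RTT/2 = 0.097 ms.
d = s × t = 300000000 × 9.7e-05 = 29.1 km.

29.1 km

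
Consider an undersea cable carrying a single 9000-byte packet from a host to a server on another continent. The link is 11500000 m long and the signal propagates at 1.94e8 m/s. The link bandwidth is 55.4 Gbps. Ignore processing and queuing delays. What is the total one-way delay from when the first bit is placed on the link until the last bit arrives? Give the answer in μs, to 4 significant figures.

L = 9000 × 8 = 72000 bits.
Transmission delay = L/R = 72000 / 55400000000 = 1.29964 μs.
Propagation delay = d/s = 11500000 m / 194000000 m/s = 59278.4 μs.
Total = 59280 μs.

59280 μs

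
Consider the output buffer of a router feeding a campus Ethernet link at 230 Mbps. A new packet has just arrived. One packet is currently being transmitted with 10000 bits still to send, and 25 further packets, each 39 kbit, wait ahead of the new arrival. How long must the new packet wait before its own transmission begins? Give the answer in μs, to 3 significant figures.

Each queued packet: L/R = 39000/230000000 = 169.565 μs.
25 queued → 4239.13 μs.
Plus remaining 10000 bits of current packet: 43.4783 μs.
Queuing delay = 4280 μs.

4280 μs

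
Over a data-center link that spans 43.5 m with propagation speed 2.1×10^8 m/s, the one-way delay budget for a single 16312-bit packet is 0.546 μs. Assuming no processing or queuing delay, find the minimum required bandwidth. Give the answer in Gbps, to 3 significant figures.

Propagation delay = 43.5 / 210000000 = 0.207143 μs.
Transmission budget = 0.546 − 0.207143 = 0.338857 μs.
R ≥ L / t_tx = 16312 bits / 3.38857e-07 s = 48.1 Gbps.

48.1 Gbps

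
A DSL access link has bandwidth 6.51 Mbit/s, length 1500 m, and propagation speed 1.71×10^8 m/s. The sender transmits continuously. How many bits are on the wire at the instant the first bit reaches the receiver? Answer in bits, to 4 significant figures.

57.11 bits

Propagation delay = 1500 / 171000000 = 8.77193e-06 s.
BDP = R × t_prop = 6510000 × 8.77193e-06 = 57.1053 bits.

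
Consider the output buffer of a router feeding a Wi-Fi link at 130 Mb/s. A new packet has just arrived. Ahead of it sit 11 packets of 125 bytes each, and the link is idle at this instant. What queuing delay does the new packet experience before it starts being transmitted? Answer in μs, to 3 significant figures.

Each queued packet: L/R = 1000/130000000 = 7.69231 μs.
11 queued → 84.6154 μs.
Queuing delay = 84.6 μs.

84.6 μs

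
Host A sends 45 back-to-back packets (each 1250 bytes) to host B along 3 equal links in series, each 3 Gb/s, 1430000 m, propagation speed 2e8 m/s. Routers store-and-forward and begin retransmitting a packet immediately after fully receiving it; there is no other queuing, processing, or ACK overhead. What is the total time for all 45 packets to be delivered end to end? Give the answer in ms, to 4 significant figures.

Per-hop transmission t_tx = L/R = 10000/3000000000 = 0.00333333 ms.
Per-hop propagation t_prop = 1430000/200000000 = 7.15 ms.
Pipeline fill: first packet needs 3·t_tx to clear all hops; remaining 44 packets each add one t_tx.
Total = (3+45-1)·t_tx + 3·t_prop = 47·0.00333333 + 3·7.15 = 21.61 ms.

21.61 ms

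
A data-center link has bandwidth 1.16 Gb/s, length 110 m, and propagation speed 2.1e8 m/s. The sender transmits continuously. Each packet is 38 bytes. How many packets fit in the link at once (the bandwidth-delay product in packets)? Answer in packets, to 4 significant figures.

Propagation delay = 110 / 210000000 = 5.2381e-07 s.
BDP = R × t_prop = 1160000000 × 5.2381e-07 = 607.619 bits.
In packets of 304 bits: 1.999 packets.

1.999 packets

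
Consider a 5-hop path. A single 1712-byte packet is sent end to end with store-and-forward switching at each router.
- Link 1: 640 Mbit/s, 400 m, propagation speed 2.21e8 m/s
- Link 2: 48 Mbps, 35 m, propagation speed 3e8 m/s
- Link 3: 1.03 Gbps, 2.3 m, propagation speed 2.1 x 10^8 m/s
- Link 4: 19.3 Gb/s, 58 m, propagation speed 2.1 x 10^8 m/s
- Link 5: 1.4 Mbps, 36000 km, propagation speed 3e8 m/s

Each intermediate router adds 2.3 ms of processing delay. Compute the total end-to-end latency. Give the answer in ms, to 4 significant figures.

L = 1712 × 8 = 13696 bits.
Transmission delays (L/R per hop): 0.0214, 0.285333, 0.0132971, 0.000709637, 9.78286 ms; sum = 10.1036 ms.
Propagation delays (d/s per hop): 0.00180995, 0.000116667, 1.09524e-05, 0.00027619, 120 ms; sum = 120.002 ms.
Processing at 4 router(s): 4 × 2.3 ms = 9.2 ms.
End-to-end = 139.3 ms.

139.3 ms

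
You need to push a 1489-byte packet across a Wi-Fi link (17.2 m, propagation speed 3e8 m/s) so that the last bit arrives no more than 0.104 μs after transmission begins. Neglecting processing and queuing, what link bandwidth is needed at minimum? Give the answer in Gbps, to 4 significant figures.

L = 11912 bits.
Propagation delay = 17.2 / 300000000 = 0.0573333 μs.
Transmission budget = 0.104 − 0.0573333 = 0.0466667 μs.
R ≥ L / t_tx = 11912 bits / 4.66667e-08 s = 255.3 Gbps.

255.3 Gbps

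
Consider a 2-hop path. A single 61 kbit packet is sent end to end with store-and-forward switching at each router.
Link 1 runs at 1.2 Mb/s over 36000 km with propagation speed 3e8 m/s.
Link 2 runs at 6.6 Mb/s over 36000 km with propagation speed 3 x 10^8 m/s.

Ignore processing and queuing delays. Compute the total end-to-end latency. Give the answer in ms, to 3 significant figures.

300 ms

L = 61000 bits.
Transmission delays (L/R per hop): 50.8333, 9.24242 ms; sum = 60.0758 ms.
Propagation delays (d/s per hop): 120, 120 ms; sum = 240 ms.
End-to-end = 300 ms.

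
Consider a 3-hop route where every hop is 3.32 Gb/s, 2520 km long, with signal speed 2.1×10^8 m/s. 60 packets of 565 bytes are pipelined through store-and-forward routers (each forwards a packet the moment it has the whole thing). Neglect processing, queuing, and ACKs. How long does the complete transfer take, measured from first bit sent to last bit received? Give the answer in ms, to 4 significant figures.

36.08 ms

Per-hop transmission t_tx = L/R = 4520/3320000000 = 0.00136145 ms.
Per-hop propagation t_prop = 2520000/210000000 = 12 ms.
Pipeline fill: first packet needs 3·t_tx to clear all hops; remaining 59 packets each add one t_tx.
Total = (3+60-1)·t_tx + 3·t_prop = 62·0.00136145 + 3·12 = 36.08 ms.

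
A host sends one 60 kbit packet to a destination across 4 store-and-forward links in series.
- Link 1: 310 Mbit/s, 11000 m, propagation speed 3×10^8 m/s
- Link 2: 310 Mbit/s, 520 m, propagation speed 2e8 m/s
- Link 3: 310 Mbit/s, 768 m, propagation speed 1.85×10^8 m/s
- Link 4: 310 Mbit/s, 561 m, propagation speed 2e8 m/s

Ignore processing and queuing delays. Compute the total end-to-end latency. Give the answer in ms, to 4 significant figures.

0.8204 ms

L = 60000 bits.
Transmission delay per hop = L/R = 60000/310000000 = 0.193548 ms; 4 hops → 0.774194 ms.
Propagation delays (d/s per hop): 0.0366667, 0.0026, 0.00415135, 0.002805 ms; sum = 0.046223 ms.
End-to-end = 0.8204 ms.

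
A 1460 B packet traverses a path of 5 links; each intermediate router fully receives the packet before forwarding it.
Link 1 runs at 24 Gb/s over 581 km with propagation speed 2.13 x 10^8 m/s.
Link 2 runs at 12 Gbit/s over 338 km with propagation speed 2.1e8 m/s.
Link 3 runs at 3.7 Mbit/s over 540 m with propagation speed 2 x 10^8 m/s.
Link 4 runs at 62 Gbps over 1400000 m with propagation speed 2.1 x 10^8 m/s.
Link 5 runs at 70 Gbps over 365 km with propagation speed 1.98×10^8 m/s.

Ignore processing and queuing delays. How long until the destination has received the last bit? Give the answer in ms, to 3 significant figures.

16.0 ms

L = 1460 × 8 = 11680 bits.
Transmission delays (L/R per hop): 0.000486667, 0.000973333, 3.15676, 0.000188387, 0.000166857 ms; sum = 3.15857 ms.
Propagation delays (d/s per hop): 2.7277, 1.60952, 0.0027, 6.66667, 1.84343 ms; sum = 12.85 ms.
End-to-end = 16.0 ms.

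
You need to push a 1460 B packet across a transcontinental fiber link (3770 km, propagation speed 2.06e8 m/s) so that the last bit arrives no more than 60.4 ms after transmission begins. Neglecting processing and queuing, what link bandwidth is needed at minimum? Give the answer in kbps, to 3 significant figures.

L = 11680 bits.
Propagation delay = 3770000 / 206000000 = 18.301 ms.
Transmission budget = 60.4 − 18.301 = 42.099 ms.
R ≥ L / t_tx = 11680 bits / 0.042099 s = 277 kbps.

277 kbps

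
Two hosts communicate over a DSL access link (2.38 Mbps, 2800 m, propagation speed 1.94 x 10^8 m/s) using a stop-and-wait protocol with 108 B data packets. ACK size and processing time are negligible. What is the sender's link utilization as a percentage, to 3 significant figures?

t_tx = L/R = 864/2380000 = 0.000363025 s.
t_prop = 2800/194000000 = 1.4433e-05 s; RTT = 2.8866e-05 s.
Cycle = t_tx + RTT = 0.000391891 s.
Utilization = t_tx / cycle = 0.000363025/0.000391891 = 92.6 %.

92.6 %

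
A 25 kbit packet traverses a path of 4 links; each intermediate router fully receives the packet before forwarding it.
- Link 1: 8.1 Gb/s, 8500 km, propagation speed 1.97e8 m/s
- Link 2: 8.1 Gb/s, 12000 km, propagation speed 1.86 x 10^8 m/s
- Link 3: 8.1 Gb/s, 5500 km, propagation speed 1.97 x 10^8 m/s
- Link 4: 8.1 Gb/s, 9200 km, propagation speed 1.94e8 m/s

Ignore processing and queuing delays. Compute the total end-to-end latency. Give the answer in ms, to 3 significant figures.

L = 25000 bits.
Transmission delay per hop = L/R = 25000/8100000000 = 0.00308642 ms; 4 hops → 0.0123457 ms.
Propagation delays (d/s per hop): 43.1472, 64.5161, 27.9188, 47.4227 ms; sum = 183.005 ms.
End-to-end = 183 ms.

183 ms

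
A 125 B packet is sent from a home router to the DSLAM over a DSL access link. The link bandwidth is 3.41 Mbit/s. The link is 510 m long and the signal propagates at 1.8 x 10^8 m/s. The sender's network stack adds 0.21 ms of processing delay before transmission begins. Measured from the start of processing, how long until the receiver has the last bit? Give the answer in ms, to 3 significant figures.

0.506 ms

L = 125 × 8 = 1000 bits.
Transmission delay = L/R = 1000 / 3410000 = 0.293255 ms.
Propagation delay = d/s = 510 m / 180000000 m/s = 0.00283333 ms.
Plus processing delay 0.21 ms = 0.21 ms.
Total = 0.506 ms.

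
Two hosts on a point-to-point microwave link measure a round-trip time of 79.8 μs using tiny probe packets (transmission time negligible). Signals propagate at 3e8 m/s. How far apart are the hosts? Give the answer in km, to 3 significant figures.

12.0 km

One-way propagation = RTT/2 = 39.9 μs.
d = s × t = 300000000 × 3.99e-05 = 12.0 km.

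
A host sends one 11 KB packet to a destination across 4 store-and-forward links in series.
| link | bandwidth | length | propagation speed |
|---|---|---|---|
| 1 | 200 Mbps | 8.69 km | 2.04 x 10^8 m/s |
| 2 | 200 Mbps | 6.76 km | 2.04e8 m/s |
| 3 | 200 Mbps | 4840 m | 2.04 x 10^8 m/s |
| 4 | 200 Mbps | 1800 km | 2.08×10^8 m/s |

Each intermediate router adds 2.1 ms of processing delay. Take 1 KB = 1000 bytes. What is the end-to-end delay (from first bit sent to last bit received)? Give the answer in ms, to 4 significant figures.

16.81 ms

L = 88000 bits.
Transmission delay per hop = L/R = 88000/200000000 = 0.44 ms; 4 hops → 1.76 ms.
Propagation delays (d/s per hop): 0.042598, 0.0331373, 0.0237255, 8.65385 ms; sum = 8.75331 ms.
Processing at 3 router(s): 3 × 2.1 ms = 6.3 ms.
End-to-end = 16.81 ms.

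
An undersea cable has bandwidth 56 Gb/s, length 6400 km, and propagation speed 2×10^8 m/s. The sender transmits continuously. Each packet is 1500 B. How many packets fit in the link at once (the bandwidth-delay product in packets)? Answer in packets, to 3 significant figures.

Propagation delay = 6400000 / 200000000 = 0.032 s.
BDP = R × t_prop = 56000000000 × 0.032 = 1792000000 bits.
In packets of 12000 bits: 149000 packets.

149000 packets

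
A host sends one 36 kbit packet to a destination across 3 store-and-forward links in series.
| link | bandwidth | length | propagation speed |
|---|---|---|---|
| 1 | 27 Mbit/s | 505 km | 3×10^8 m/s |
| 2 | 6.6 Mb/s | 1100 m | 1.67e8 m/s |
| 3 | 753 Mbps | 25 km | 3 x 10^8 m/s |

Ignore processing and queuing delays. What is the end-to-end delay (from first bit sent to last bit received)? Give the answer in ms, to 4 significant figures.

8.609 ms

L = 36000 bits.
Transmission delays (L/R per hop): 1.33333, 5.45455, 0.0478088 ms; sum = 6.83569 ms.
Propagation delays (d/s per hop): 1.68333, 0.00658683, 0.0833333 ms; sum = 1.77325 ms.
End-to-end = 8.609 ms.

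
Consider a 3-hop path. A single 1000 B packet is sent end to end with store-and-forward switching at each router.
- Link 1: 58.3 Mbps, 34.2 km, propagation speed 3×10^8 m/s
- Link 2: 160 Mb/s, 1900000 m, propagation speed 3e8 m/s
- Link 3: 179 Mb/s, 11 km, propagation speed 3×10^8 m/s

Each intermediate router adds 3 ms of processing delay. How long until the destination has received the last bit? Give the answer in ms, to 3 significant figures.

L = 1000 × 8 = 8000 bits.
Transmission delays (L/R per hop): 0.137221, 0.05, 0.0446927 ms; sum = 0.231914 ms.
Propagation delays (d/s per hop): 0.114, 6.33333, 0.0366667 ms; sum = 6.484 ms.
Processing at 2 router(s): 2 × 3 ms = 6 ms.
End-to-end = 12.7 ms.

12.7 ms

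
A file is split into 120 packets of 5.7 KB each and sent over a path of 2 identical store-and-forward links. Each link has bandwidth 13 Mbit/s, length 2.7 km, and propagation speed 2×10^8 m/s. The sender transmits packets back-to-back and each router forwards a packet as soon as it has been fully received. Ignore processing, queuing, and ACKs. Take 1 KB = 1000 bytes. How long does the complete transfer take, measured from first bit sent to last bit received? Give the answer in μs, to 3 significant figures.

Per-hop transmission t_tx = L/R = 45600/13000000 = 3507.69 μs.
Per-hop propagation t_prop = 2700/200000000 = 13.5 μs.
Pipeline fill: first packet needs 2·t_tx to clear all hops; remaining 119 packets each add one t_tx.
Total = (2+120-1)·t_tx + 2·t_prop = 121·3507.69 + 2·13.5 = 424000 μs.

424000 μs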